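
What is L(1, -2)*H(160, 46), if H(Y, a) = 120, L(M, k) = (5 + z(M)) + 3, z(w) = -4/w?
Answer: 480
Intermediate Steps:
L(M, k) = 8 - 4/M (L(M, k) = (5 - 4/M) + 3 = 8 - 4/M)
L(1, -2)*H(160, 46) = (8 - 4/1)*120 = (8 - 4*1)*120 = (8 - 4)*120 = 4*120 = 480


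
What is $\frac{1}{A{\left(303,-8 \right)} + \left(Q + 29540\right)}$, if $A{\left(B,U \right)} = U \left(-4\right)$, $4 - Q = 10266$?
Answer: $\frac{1}{19310} \approx 5.1787 \cdot 10^{-5}$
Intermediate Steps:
$Q = -10262$ ($Q = 4 - 10266 = -10262$)
$A{\left(B,U \right)} = - 4 U$
$\frac{1}{A{\left(303,-8 \right)} + \left(Q + 29540\right)} = \frac{1}{\left(-4\right) \left(-8\right) + \left(-10262 + 29540\right)} = \frac{1}{32 + 19278} = \frac{1}{19310}$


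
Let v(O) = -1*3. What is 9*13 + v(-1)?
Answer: 114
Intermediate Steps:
v(O) = -3
9*13 + v(-1) = 9*13 - 3 = 117 - 3 = 114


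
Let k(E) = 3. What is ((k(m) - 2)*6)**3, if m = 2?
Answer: 216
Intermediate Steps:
((k(m) - 2)*6)**3 = ((3 - 2)*6)**3 = (1*6)**3 = 6**3 = 216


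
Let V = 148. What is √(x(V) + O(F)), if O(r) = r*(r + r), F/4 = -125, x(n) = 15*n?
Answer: 2*√125555 ≈ 708.67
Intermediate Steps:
F = -500 (F = 4*(-125) = -500)
O(r) = 2*r² (O(r) = r*(2*r) = 2*r²)
√(x(V) + O(F)) = √(15*148 + 2*(-500)²) = √(2220 + 2*250000) = √(2220 + 500000) = √502220 = 2*√125555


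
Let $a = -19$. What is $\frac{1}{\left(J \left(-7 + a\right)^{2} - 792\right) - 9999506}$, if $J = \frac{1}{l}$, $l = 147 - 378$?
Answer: $- \frac{231}{2310069514} \approx -9.9997 \cdot 10^{-8}$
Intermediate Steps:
$l = -231$
$J = - \frac{1}{231}$ ($J = \frac{1}{-231} = - \frac{1}{231} \approx -0.004329$)
$\frac{1}{\left(J \left(-7 + a\right)^{2} - 792\right) - 9999506} = \frac{1}{\left(- \frac{\left(-7 - 19\right)^{2}}{231} - 792\right) - 9999506} = \frac{1}{\left(- \frac{\left(-26\right)^{2}}{231} - 792\right) - 9999506} = \frac{1}{\left(\left(- \frac{1}{231}\right) 676 - 792\right) - 9999506} = \frac{1}{\left(- \frac{676}{231} - 792\right) - 9999506} = \frac{1}{- \frac{183628}{231} - 9999506} = \frac{1}{- \frac{2310069514}{231}} = - \frac{231}{2310069514}$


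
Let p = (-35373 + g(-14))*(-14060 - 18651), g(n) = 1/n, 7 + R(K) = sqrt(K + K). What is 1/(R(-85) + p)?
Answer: 925670826/1071083097634402981 - 4*I*sqrt(170)/5355415488172014905 ≈ 8.6424e-10 - 9.7385e-18*I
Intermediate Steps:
R(K) = -7 + sqrt(2)*sqrt(K) (R(K) = -7 + sqrt(K + K) = -7 + sqrt(2*K) = -7 + sqrt(2)*sqrt(K))
p = 2314177079/2 (p = (-35373 + 1/(-14))*(-14060 - 18651) = (-35373 - 1/14)*(-32711) = -495223/14*(-32711) = 2314177079/2 ≈ 1.1571e+9)
1/(R(-85) + p) = 1/((-7 + sqrt(2)*sqrt(-85)) + 2314177079/2) = 1/((-7 + sqrt(2)*(I*sqrt(85))) + 2314177079/2) = 1/((-7 + I*sqrt(170)) + 2314177079/2) = 1/(2314177065/2 + I*sqrt(170))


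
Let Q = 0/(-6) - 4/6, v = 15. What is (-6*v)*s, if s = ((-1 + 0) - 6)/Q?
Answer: -945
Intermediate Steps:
Q = -⅔ (Q = 0*(-⅙) - 4*⅙ = 0 - ⅔ = -⅔ ≈ -0.66667)
s = 21/2 (s = ((-1 + 0) - 6)/(-⅔) = (-1 - 6)*(-3/2) = -7*(-3/2) = 21/2 ≈ 10.500)
(-6*v)*s = -6*15*(21/2) = -90*21/2 = -945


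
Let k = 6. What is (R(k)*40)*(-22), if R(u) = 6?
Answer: -5280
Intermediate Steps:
(R(k)*40)*(-22) = (6*40)*(-22) = 240*(-22) = -5280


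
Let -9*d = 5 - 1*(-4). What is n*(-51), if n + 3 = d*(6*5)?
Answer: 1683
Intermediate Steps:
d = -1 (d = -(5 - 1*(-4))/9 = -(5 + 4)/9 = -⅑*9 = -1)
n = -33 (n = -3 - 6*5 = -3 - 1*30 = -3 - 30 = -33)
n*(-51) = -33*(-51) = 1683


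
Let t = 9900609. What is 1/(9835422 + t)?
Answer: 1/19736031 ≈ 5.0669e-8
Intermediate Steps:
1/(9835422 + t) = 1/(9835422 + 9900609) = 1/19736031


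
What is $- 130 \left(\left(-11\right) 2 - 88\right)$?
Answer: $14300$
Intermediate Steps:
$- 130 \left(\left(-11\right) 2 - 88\right) = - 130 \left(-22 - 88\right) = \left(-130\right) \left(-110\right) = 14300$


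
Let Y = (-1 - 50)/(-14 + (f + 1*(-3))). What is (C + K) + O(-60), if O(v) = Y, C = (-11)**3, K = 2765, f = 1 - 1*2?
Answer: 8621/6 ≈ 1436.8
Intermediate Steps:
f = -1 (f = 1 - 2 = -1)
C = -1331
Y = 17/6 (Y = (-1 - 50)/(-14 + (-1 + 1*(-3))) = -51/(-14 + (-1 - 3)) = -51/(-14 - 4) = -51/(-18) = -51*(-1/18) = 17/6 ≈ 2.8333)
O(v) = 17/6
(C + K) + O(-60) = (-1331 + 2765) + 17/6 = 1434 + 17/6 = 8621/6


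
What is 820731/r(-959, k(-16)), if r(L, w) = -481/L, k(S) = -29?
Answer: 787081029/481 ≈ 1.6363e+6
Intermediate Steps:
820731/r(-959, k(-16)) = 820731/((-481/(-959))) = 820731/((-481*(-1/959))) = 820731/(481/959) = 820731*(959/481) = 787081029/481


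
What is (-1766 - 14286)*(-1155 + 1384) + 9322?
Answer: -3666586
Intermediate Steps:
(-1766 - 14286)*(-1155 + 1384) + 9322 = -16052*229 + 9322 = -3675908 + 9322 = -3666586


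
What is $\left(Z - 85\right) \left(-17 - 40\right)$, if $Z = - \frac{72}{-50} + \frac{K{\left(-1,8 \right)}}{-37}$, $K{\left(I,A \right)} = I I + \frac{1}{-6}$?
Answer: $\frac{8813777}{1850} \approx 4764.2$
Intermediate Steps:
$K{\left(I,A \right)} = - \frac{1}{6} + I^{2}$ ($K{\left(I,A \right)} = I^{2} - \frac{1}{6} = - \frac{1}{6} + I^{2}$)
$Z = \frac{7867}{5550}$ ($Z = - \frac{72}{-50} + \frac{- \frac{1}{6} + \left(-1\right)^{2}}{-37} = \left(-72\right) \left(- \frac{1}{50}\right) + \left(- \frac{1}{6} + 1\right) \left(- \frac{1}{37}\right) = \frac{36}{25} + \frac{5}{6} \left(- \frac{1}{37}\right) = \frac{36}{25} - \frac{5}{222} = \frac{7867}{5550} \approx 1.4175$)
$\left(Z - 85\right) \left(-17 - 40\right) = \left(\frac{7867}{5550} - 85\right) \left(-17 - 40\right) = \left(- \frac{463883}{5550}\right) \left(-57\right) = \frac{8813777}{1850}$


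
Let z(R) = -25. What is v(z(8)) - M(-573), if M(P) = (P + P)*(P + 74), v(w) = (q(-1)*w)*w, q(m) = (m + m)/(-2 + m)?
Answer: -1714312/3 ≈ -5.7144e+5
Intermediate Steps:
q(m) = 2*m/(-2 + m) (q(m) = (2*m)/(-2 + m) = 2*m/(-2 + m))
v(w) = 2*w²/3 (v(w) = ((2*(-1)/(-2 - 1))*w)*w = ((2*(-1)/(-3))*w)*w = ((2*(-1)*(-⅓))*w)*w = (2*w/3)*w = 2*w²/3)
M(P) = 2*P*(74 + P) (M(P) = (2*P)*(74 + P) = 2*P*(74 + P))
v(z(8)) - M(-573) = (⅔)*(-25)² - 2*(-573)*(74 - 573) = (⅔)*625 - 2*(-573)*(-499) = 1250/3 - 1*571854 = 1250/3 - 571854 = -1714312/3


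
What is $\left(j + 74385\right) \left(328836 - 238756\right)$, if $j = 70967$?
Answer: $13093308160$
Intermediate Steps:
$\left(j + 74385\right) \left(328836 - 238756\right) = \left(70967 + 74385\right) \left(328836 - 238756\right) = 145352 \cdot 90080 = 13093308160$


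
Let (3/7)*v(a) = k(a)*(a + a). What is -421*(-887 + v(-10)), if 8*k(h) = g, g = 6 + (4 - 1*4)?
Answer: 388162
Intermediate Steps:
g = 6 (g = 6 + (4 - 4) = 6 + 0 = 6)
k(h) = 3/4 (k(h) = (1/8)*6 = 3/4)
v(a) = 7*a/2 (v(a) = 7*(3*(a + a)/4)/3 = 7*(3*(2*a)/4)/3 = 7*(3*a/2)/3 = 7*a/2)
-421*(-887 + v(-10)) = -421*(-887 + (7/2)*(-10)) = -421*(-887 - 35) = -421*(-922) = 388162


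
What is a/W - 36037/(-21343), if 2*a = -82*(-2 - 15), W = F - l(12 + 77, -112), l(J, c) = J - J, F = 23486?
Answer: 861241053/501261698 ≈ 1.7181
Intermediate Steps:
l(J, c) = 0
W = 23486 (W = 23486 - 1*0 = 23486 + 0 = 23486)
a = 697 (a = (-82*(-2 - 15))/2 = (-82*(-17))/2 = (1/2)*1394 = 697)
a/W - 36037/(-21343) = 697/23486 - 36037/(-21343) = 697*(1/23486) - 36037*(-1/21343) = 697/23486 + 36037/21343 = 861241053/501261698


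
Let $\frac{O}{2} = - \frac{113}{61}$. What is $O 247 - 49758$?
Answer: $- \frac{3091060}{61} \approx -50673.0$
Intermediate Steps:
$O = - \frac{226}{61}$ ($O = 2 \left(- \frac{113}{61}\right) = - \frac{226}{61} \approx -3.7049$)
$O 247 - 49758 = \left(- \frac{226}{61}\right) 247 - 49758 = - \frac{55822}{61} - 49758 = - \frac{3091060}{61}$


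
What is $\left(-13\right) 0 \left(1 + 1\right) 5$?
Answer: $0$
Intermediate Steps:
$\left(-13\right) 0 \left(1 + 1\right) 5 = 0 \cdot 2 \cdot 5 = 0 \cdot 10 = 0$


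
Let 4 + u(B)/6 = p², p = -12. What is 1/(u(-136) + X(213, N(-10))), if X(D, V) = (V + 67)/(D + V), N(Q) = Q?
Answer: 203/170577 ≈ 0.0011901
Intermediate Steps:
u(B) = 840 (u(B) = -24 + 6*(-12)² = -24 + 6*144 = -24 + 864 = 840)
X(D, V) = (67 + V)/(D + V)
1/(u(-136) + X(213, N(-10))) = 1/(840 + (67 - 10)/(213 - 10)) = 1/(840 + 57/203) = 1/(170577/203) = 203/170577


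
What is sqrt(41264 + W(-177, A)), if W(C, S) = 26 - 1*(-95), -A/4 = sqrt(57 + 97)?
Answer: sqrt(41385) ≈ 203.43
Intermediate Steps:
A = -4*sqrt(154) (A = -4*sqrt(57 + 97) = -4*sqrt(154) ≈ -49.639)
W(C, S) = 121 (W(C, S) = 26 + 95 = 121)
sqrt(41264 + W(-177, A)) = sqrt(41264 + 121) = sqrt(41385)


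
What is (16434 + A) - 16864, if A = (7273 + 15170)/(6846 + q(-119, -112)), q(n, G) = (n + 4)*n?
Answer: -8805887/20531 ≈ -428.91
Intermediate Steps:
q(n, G) = n*(4 + n) (q(n, G) = (4 + n)*n = n*(4 + n))
A = 22443/20531 (A = (7273 + 15170)/(6846 - 119*(4 - 119)) = 22443/(6846 - 119*(-115)) = 22443/(6846 + 13685) = 22443/20531 ≈ 1.0931)
(16434 + A) - 16864 = (16434 + 22443/20531) - 16864 = 337428897/20531 - 16864 = -8805887/20531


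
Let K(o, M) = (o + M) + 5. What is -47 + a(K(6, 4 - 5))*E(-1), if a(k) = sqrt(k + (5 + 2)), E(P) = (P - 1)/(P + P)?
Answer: -47 + sqrt(17) ≈ -42.877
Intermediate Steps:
E(P) = (-1 + P)/(2*P) (E(P) = (-1 + P)/((2*P)) = (-1 + P)*(1/(2*P)) = (-1 + P)/(2*P))
K(o, M) = 5 + M + o (K(o, M) = (M + o) + 5 = 5 + M + o)
a(k) = sqrt(7 + k) (a(k) = sqrt(k + 7) = sqrt(7 + k))
-47 + a(K(6, 4 - 5))*E(-1) = -47 + sqrt(7 + (5 + (4 - 5) + 6))*((1/2)*(-1 - 1)/(-1)) = -47 + sqrt(7 + (5 - 1 + 6))*((1/2)*(-1)*(-2)) = -47 + sqrt(7 + 10)*1 = -47 + sqrt(17)*1 = -47 + sqrt(17)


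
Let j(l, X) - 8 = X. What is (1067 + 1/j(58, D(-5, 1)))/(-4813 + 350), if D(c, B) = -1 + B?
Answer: -8537/35704 ≈ -0.23910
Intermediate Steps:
j(l, X) = 8 + X
(1067 + 1/j(58, D(-5, 1)))/(-4813 + 350) = (1067 + 1/(8 + (-1 + 1)))/(-4813 + 350) = (1067 + 1/(8 + 0))/(-4463) = (1067 + 1/8)*(-1/4463) = (1067 + ⅛)*(-1/4463) = (8537/8)*(-1/4463) = -8537/35704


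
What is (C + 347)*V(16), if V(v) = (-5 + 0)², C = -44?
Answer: 7575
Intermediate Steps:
V(v) = 25 (V(v) = (-5)² = 25)
(C + 347)*V(16) = (-44 + 347)*25 = 303*25 = 7575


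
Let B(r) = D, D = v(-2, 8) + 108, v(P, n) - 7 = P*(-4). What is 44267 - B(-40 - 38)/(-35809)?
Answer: 1585157126/35809 ≈ 44267.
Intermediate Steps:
v(P, n) = 7 - 4*P (v(P, n) = 7 + P*(-4) = 7 - 4*P)
D = 123 (D = (7 - 4*(-2)) + 108 = (7 + 8) + 108 = 15 + 108 = 123)
B(r) = 123
44267 - B(-40 - 38)/(-35809) = 44267 - 123/(-35809) = 44267 - 123*(-1)/35809 = 44267 - 1*(-123/35809) = 44267 + 123/35809 = 1585157126/35809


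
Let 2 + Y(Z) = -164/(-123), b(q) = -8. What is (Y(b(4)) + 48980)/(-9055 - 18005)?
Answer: -6679/3690 ≈ -1.8100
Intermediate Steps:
Y(Z) = -⅔ (Y(Z) = -2 - 164/(-123) = -2 - 164*(-1/123) = -2 + 4/3 = -⅔)
(Y(b(4)) + 48980)/(-9055 - 18005) = (-⅔ + 48980)/(-9055 - 18005) = (146938/3)/(-27060) = (146938/3)*(-1/27060) = -6679/3690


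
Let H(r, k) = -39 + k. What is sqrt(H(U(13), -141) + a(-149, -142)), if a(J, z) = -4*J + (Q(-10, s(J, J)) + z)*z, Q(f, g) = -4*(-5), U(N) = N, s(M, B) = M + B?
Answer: 2*sqrt(4435) ≈ 133.19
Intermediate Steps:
s(M, B) = B + M
Q(f, g) = 20
a(J, z) = -4*J + z*(20 + z) (a(J, z) = -4*J + (20 + z)*z = -4*J + z*(20 + z))
sqrt(H(U(13), -141) + a(-149, -142)) = sqrt((-39 - 141) + ((-142)**2 - 4*(-149) + 20*(-142))) = sqrt(-180 + (20164 + 596 - 2840)) = sqrt(-180 + 17920) = sqrt(17740) = 2*sqrt(4435)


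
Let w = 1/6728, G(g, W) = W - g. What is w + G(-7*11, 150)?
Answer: 1527257/6728 ≈ 227.00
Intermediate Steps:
w = 1/6728 ≈ 0.00014863
w + G(-7*11, 150) = 1/6728 + (150 - (-7)*11) = 1/6728 + (150 - 1*(-77)) = 1/6728 + (150 + 77) = 1/6728 + 227 = 1527257/6728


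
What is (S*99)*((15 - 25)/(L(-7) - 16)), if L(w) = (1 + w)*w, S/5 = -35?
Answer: 86625/13 ≈ 6663.5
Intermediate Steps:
S = -175 (S = 5*(-35) = -175)
L(w) = w*(1 + w)
(S*99)*((15 - 25)/(L(-7) - 16)) = (-175*99)*((15 - 25)/(-7*(1 - 7) - 16)) = -(-173250)/(-7*(-6) - 16) = -(-173250)/(42 - 16) = -(-173250)/26 = -17325*(-5/13) = 86625/13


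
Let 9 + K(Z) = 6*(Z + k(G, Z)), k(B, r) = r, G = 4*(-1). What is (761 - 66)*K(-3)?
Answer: -31275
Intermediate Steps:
G = -4
K(Z) = -9 + 12*Z (K(Z) = -9 + 6*(Z + Z) = -9 + 6*(2*Z) = -9 + 12*Z)
(761 - 66)*K(-3) = (761 - 66)*(-9 + 12*(-3)) = 695*(-9 - 36) = 695*(-45) = -31275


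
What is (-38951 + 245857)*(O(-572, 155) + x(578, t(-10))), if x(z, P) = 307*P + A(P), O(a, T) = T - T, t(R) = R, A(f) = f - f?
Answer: -635201420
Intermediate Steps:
A(f) = 0
O(a, T) = 0
x(z, P) = 307*P (x(z, P) = 307*P + 0 = 307*P)
(-38951 + 245857)*(O(-572, 155) + x(578, t(-10))) = (-38951 + 245857)*(0 + 307*(-10)) = 206906*(0 - 3070) = 206906*(-3070) = -635201420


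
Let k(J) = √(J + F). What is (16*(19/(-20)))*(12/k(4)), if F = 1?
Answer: -912*√5/25 ≈ -81.572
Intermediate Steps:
k(J) = √(1 + J) (k(J) = √(J + 1) = √(1 + J))
(16*(19/(-20)))*(12/k(4)) = (16*(19/(-20)))*(12/(√(1 + 4))) = (16*(19*(-1/20)))*(12/(√5)) = (16*(-19/20))*(12*(√5/5)) = -912*√5/25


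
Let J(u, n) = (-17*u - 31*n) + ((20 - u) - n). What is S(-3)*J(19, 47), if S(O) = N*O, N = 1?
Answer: 5478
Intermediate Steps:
S(O) = O (S(O) = 1*O = O)
J(u, n) = 20 - 32*n - 18*u (J(u, n) = (-31*n - 17*u) + (20 - n - u) = 20 - 32*n - 18*u)
S(-3)*J(19, 47) = -3*(20 - 32*47 - 18*19) = -3*(20 - 1504 - 342) = -3*(-1826) = 5478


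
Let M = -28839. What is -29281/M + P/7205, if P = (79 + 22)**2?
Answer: 505156244/207784995 ≈ 2.4311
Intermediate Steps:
P = 10201 (P = 101**2 = 10201)
-29281/M + P/7205 = -29281/(-28839) + 10201/7205 = -29281*(-1/28839) + 10201*(1/7205) = 29281/28839 + 10201/7205 = 505156244/207784995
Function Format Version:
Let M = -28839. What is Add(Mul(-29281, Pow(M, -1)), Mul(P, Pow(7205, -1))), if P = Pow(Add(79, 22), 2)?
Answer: Rational(505156244, 207784995) ≈ 2.4311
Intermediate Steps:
P = 10201 (P = Pow(101, 2) = 10201)
Add(Mul(-29281, Pow(M, -1)), Mul(P, Pow(7205, -1))) = Add(Mul(-29281, Pow(-28839, -1)), Mul(10201, Pow(7205, -1))) = Add(Mul(-29281, Rational(-1, 28839)), Mul(10201, Rational(1, 7205))) = Add(Rational(29281, 28839), Rational(10201, 7205)) = Rational(505156244, 207784995)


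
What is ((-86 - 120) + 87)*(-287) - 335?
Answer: 33818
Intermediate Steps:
((-86 - 120) + 87)*(-287) - 335 = (-206 + 87)*(-287) - 335 = -119*(-287) - 335 = 34153 - 335 = 33818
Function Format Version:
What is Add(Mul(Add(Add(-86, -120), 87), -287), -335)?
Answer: 33818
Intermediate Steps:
Add(Mul(Add(Add(-86, -120), 87), -287), -335) = Add(Mul(Add(-206, 87), -287), -335) = Add(Mul(-119, -287), -335) = Add(34153, -335) = 33818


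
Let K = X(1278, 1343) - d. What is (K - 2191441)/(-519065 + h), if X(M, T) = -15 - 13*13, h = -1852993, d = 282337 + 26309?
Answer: 2500271/2372058 ≈ 1.0541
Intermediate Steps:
d = 308646
X(M, T) = -184 (X(M, T) = -15 - 169 = -184)
K = -308830 (K = -184 - 1*308646 = -184 - 308646 = -308830)
(K - 2191441)/(-519065 + h) = (-308830 - 2191441)/(-519065 - 1852993) = -2500271/(-2372058) = -2500271*(-1/2372058) = 2500271/2372058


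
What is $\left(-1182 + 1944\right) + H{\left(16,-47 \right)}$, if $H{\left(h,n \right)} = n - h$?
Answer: $699$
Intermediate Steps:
$\left(-1182 + 1944\right) + H{\left(16,-47 \right)} = \left(-1182 + 1944\right) - 63 = 762 - 63 = 699$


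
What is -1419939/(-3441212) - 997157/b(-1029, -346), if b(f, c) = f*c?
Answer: -208991576597/87513462372 ≈ -2.3881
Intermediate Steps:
b(f, c) = c*f
-1419939/(-3441212) - 997157/b(-1029, -346) = -1419939/(-3441212) - 997157/((-346*(-1029))) = -1419939*(-1/3441212) - 997157/356034 = 1419939/3441212 - 997157*1/356034 = 1419939/3441212 - 142451/50862 = -208991576597/87513462372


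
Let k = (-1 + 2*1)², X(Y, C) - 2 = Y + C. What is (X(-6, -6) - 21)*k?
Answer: -31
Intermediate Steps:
X(Y, C) = 2 + C + Y (X(Y, C) = 2 + (Y + C) = 2 + (C + Y) = 2 + C + Y)
k = 1 (k = (-1 + 2)² = 1² = 1)
(X(-6, -6) - 21)*k = ((2 - 6 - 6) - 21)*1 = (-10 - 21)*1 = -31*1 = -31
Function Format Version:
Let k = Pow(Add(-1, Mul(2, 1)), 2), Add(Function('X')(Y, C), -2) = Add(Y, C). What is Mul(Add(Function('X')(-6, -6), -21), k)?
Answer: -31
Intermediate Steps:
Function('X')(Y, C) = Add(2, C, Y) (Function('X')(Y, C) = Add(2, Add(Y, C)) = Add(2, Add(C, Y)) = Add(2, C, Y))
k = 1 (k = Pow(Add(-1, 2), 2) = Pow(1, 2) = 1)
Mul(Add(Function('X')(-6, -6), -21), k) = Mul(Add(Add(2, -6, -6), -21), 1) = Mul(Add(-10, -21), 1) = Mul(-31, 1) = -31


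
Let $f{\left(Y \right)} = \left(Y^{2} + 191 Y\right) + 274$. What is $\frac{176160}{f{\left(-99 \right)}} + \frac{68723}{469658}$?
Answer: $- \frac{5866275307}{296354198} \approx -19.795$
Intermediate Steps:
$f{\left(Y \right)} = 274 + Y^{2} + 191 Y$
$\frac{176160}{f{\left(-99 \right)}} + \frac{68723}{469658} = \frac{176160}{274 + \left(-99\right)^{2} + 191 \left(-99\right)} + \frac{68723}{469658} = \frac{176160}{274 + 9801 - 18909} + 68723 \cdot \frac{1}{469658} = \frac{176160}{-8834} + \frac{68723}{469658} = 176160 \left(- \frac{1}{8834}\right) + \frac{68723}{469658} = - \frac{88080}{4417} + \frac{68723}{469658} = - \frac{5866275307}{296354198}$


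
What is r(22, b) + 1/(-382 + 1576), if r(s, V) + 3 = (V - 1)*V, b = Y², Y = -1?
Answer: -3581/1194 ≈ -2.9992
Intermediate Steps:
b = 1 (b = (-1)² = 1)
r(s, V) = -3 + V*(-1 + V) (r(s, V) = -3 + (V - 1)*V = -3 + (-1 + V)*V = -3 + V*(-1 + V))
r(22, b) + 1/(-382 + 1576) = (-3 + 1² - 1*1) + 1/(-382 + 1576) = (-3 + 1 - 1) + 1/1194 = -3 + 1/1194 = -3581/1194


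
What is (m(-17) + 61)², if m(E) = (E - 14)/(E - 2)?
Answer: 1416100/361 ≈ 3922.7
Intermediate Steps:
m(E) = (-14 + E)/(-2 + E)
(m(-17) + 61)² = ((-14 - 17)/(-2 - 17) + 61)² = (-31/(-19) + 61)² = (-1/19*(-31) + 61)² = (31/19 + 61)² = (1190/19)² = 1416100/361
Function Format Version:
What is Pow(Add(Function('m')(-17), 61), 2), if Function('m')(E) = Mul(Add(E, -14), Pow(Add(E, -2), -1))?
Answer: Rational(1416100, 361) ≈ 3922.7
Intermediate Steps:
Function('m')(E) = Mul(Pow(Add(-2, E), -1), Add(-14, E)) (Function('m')(E) = Mul(Add(-14, E), Pow(Add(-2, E), -1)) = Mul(Pow(Add(-2, E), -1), Add(-14, E)))
Pow(Add(Function('m')(-17), 61), 2) = Pow(Add(Mul(Pow(Add(-2, -17), -1), Add(-14, -17)), 61), 2) = Pow(Add(Mul(Pow(-19, -1), -31), 61), 2) = Pow(Add(Mul(Rational(-1, 19), -31), 61), 2) = Pow(Add(Rational(31, 19), 61), 2) = Pow(Rational(1190, 19), 2) = Rational(1416100, 361)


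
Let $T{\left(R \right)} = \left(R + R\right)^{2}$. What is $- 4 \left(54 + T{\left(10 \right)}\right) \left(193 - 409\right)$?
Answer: $392256$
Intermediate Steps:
$T{\left(R \right)} = 4 R^{2}$ ($T{\left(R \right)} = \left(2 R\right)^{2} = 4 R^{2}$)
$- 4 \left(54 + T{\left(10 \right)}\right) \left(193 - 409\right) = - 4 \left(54 + 4 \cdot 10^{2}\right) \left(193 - 409\right) = - 4 \left(54 + 4 \cdot 100\right) \left(-216\right) = - 4 \left(54 + 400\right) \left(-216\right) = - 4 \cdot 454 \left(-216\right) = \left(-4\right) \left(-98064\right) = 392256$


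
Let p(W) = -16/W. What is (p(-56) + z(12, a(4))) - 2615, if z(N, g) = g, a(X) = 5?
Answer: -18268/7 ≈ -2609.7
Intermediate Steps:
(p(-56) + z(12, a(4))) - 2615 = (-16/(-56) + 5) - 2615 = (-16*(-1/56) + 5) - 2615 = (2/7 + 5) - 2615 = 37/7 - 2615 = -18268/7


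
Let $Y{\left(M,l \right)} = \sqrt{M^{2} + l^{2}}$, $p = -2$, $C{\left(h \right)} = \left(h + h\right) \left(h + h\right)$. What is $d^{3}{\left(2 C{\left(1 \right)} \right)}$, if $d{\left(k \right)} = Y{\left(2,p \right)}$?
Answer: $16 \sqrt{2} \approx 22.627$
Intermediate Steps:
$C{\left(h \right)} = 4 h^{2}$ ($C{\left(h \right)} = 2 h 2 h = 4 h^{2}$)
$d{\left(k \right)} = 2 \sqrt{2}$ ($d{\left(k \right)} = \sqrt{2^{2} + \left(-2\right)^{2}} = \sqrt{4 + 4} = \sqrt{8} = 2 \sqrt{2}$)
$d^{3}{\left(2 C{\left(1 \right)} \right)} = \left(2 \sqrt{2}\right)^{3} = 16 \sqrt{2}$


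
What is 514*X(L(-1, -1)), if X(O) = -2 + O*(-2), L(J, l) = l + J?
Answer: 1028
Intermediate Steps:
L(J, l) = J + l
X(O) = -2 - 2*O
514*X(L(-1, -1)) = 514*(-2 - 2*(-1 - 1)) = 514*(-2 - 2*(-2)) = 514*(-2 + 4) = 514*2 = 1028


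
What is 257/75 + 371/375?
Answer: 552/125 ≈ 4.4160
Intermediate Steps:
257/75 + 371/375 = 552/125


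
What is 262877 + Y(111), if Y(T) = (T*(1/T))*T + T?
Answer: 263099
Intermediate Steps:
Y(T) = 2*T (Y(T) = (T/T)*T + T = 1*T + T = T + T = 2*T)
262877 + Y(111) = 262877 + 2*111 = 262877 + 222 = 263099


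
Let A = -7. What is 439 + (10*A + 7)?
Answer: 376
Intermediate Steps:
439 + (10*A + 7) = 439 + (10*(-7) + 7) = 439 + (-70 + 7) = 439 - 63 = 376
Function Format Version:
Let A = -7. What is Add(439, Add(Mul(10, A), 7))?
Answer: 376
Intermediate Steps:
Add(439, Add(Mul(10, A), 7)) = Add(439, Add(Mul(10, -7), 7)) = Add(439, Add(-70, 7)) = Add(439, -63) = 376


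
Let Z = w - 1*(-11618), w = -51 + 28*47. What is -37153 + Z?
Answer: -24270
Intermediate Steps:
w = 1265 (w = -51 + 1316 = 1265)
Z = 12883 (Z = 1265 - 1*(-11618) = 1265 + 11618 = 12883)
-37153 + Z = -37153 + 12883 = -24270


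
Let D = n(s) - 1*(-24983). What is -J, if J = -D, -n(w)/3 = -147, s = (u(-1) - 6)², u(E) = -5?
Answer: 25424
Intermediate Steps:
s = 121 (s = (-5 - 6)² = (-11)² = 121)
n(w) = 441 (n(w) = -3*(-147) = 441)
D = 25424 (D = 441 - 1*(-24983) = 441 + 24983 = 25424)
J = -25424 (J = -1*25424 = -25424)
-J = -1*(-25424) = 25424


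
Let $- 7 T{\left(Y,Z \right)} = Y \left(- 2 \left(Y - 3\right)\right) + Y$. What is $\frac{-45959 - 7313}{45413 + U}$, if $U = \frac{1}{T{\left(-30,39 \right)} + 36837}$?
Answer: $- \frac{1730467671}{1475178863} \approx -1.1731$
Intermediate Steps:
$T{\left(Y,Z \right)} = - \frac{Y}{7} - \frac{Y \left(6 - 2 Y\right)}{7}$ ($T{\left(Y,Z \right)} = - \frac{Y \left(- 2 \left(Y - 3\right)\right) + Y}{7} = - \frac{Y \left(- 2 \left(-3 + Y\right)\right) + Y}{7} = - \frac{Y \left(6 - 2 Y\right) + Y}{7} = - \frac{Y + Y \left(6 - 2 Y\right)}{7} = - \frac{Y}{7} - \frac{Y \left(6 - 2 Y\right)}{7}$)
$U = \frac{7}{259869}$ ($U = \frac{1}{\frac{1}{7} \left(-30\right) \left(-7 + 2 \left(-30\right)\right) + 36837} = \frac{1}{\frac{1}{7} \left(-30\right) \left(-7 - 60\right) + 36837} = \frac{1}{\frac{1}{7} \left(-30\right) \left(-67\right) + 36837} = \frac{1}{\frac{2010}{7} + 36837} = \frac{1}{\frac{259869}{7}} = \frac{7}{259869} \approx 2.6937 \cdot 10^{-5}$)
$\frac{-45959 - 7313}{45413 + U} = \frac{-45959 - 7313}{45413 + \frac{7}{259869}} = - \frac{53272}{\frac{11801430904}{259869}} = \left(-53272\right) \frac{259869}{11801430904} = - \frac{1730467671}{1475178863}$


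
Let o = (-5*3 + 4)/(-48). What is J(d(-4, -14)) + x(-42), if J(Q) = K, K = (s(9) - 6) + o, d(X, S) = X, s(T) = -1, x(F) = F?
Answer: -2341/48 ≈ -48.771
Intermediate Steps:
o = 11/48 (o = (-15 + 4)*(-1/48) = -11*(-1/48) = 11/48 ≈ 0.22917)
K = -325/48 (K = (-1 - 6) + 11/48 = -7 + 11/48 = -325/48 ≈ -6.7708)
J(Q) = -325/48
J(d(-4, -14)) + x(-42) = -325/48 - 42 = -2341/48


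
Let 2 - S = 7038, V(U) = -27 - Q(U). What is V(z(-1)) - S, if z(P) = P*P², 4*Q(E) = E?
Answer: 28037/4 ≈ 7009.3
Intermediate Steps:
Q(E) = E/4
z(P) = P³
V(U) = -27 - U/4
S = -7036 (S = 2 - 1*7038 = 2 - 7038 = -7036)
V(z(-1)) - S = (-27 - ¼*(-1)³) - 1*(-7036) = (-27 - ¼*(-1)) + 7036 = (-27 + ¼) + 7036 = -107/4 + 7036 = 28037/4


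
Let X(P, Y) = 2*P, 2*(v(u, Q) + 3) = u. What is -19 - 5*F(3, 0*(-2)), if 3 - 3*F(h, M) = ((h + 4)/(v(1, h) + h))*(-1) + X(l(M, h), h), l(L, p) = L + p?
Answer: -112/3 ≈ -37.333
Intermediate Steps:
v(u, Q) = -3 + u/2
F(h, M) = 1 - 2*M/3 - 2*h/3 + (4 + h)/(3*(-5/2 + h)) (F(h, M) = 1 - (((h + 4)/((-3 + (1/2)*1) + h))*(-1) + 2*(M + h))/3 = 1 - (((4 + h)/((-3 + 1/2) + h))*(-1) + (2*M + 2*h))/3 = 1 - (((4 + h)/(-5/2 + h))*(-1) + (2*M + 2*h))/3 = 1 - (-(4 + h)/(-5/2 + h) + (2*M + 2*h))/3 = 1 - (2*M + 2*h - (4 + h)/(-5/2 + h))/3 = 1 + (-2*M/3 - 2*h/3 + (4 + h)/(3*(-5/2 + h))) = 1 - 2*M/3 - 2*h/3 + (4 + h)/(3*(-5/2 + h)))
-19 - 5*F(3, 0*(-2)) = -19 - 5*(-7 + 10*(0*(-2)) + 18*3 - 4*3*(0*(-2) + 3))/(3*(-5 + 2*3)) = -19 - 5*(-7 + 10*0 + 54 - 4*3*(0 + 3))/(3*(-5 + 6)) = -19 - 5*(-7 + 0 + 54 - 4*3*3)/(3*1) = -19 - 5*(-7 + 0 + 54 - 36)/3 = -19 - 5*11/3 = -19 - 55/3 = -112/3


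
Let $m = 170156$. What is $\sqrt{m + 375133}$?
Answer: $\sqrt{545289} \approx 738.44$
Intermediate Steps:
$\sqrt{m + 375133} = \sqrt{170156 + 375133} = \sqrt{545289}$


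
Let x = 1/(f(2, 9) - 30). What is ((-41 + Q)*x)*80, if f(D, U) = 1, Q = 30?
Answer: 880/29 ≈ 30.345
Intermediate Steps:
x = -1/29 (x = 1/(1 - 30) = 1/(-29) = -1/29 ≈ -0.034483)
((-41 + Q)*x)*80 = ((-41 + 30)*(-1/29))*80 = -11*(-1/29)*80 = (11/29)*80 = 880/29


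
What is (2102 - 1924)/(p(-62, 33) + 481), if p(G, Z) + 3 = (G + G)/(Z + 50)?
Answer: 7387/19775 ≈ 0.37355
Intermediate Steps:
p(G, Z) = -3 + 2*G/(50 + Z) (p(G, Z) = -3 + (G + G)/(Z + 50) = -3 + (2*G)/(50 + Z) = -3 + 2*G/(50 + Z))
(2102 - 1924)/(p(-62, 33) + 481) = (2102 - 1924)/((-150 - 3*33 + 2*(-62))/(50 + 33) + 481) = 178/((-150 - 99 - 124)/83 + 481) = 178/((1/83)*(-373) + 481) = 178/(-373/83 + 481) = 178/(39550/83) = 178*(83/39550) = 7387/19775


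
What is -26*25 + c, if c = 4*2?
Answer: -642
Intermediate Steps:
c = 8
-26*25 + c = -26*25 + 8 = -650 + 8 = -642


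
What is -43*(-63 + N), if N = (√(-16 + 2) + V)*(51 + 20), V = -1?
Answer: 5762 - 3053*I*√14 ≈ 5762.0 - 11423.0*I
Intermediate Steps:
N = -71 + 71*I*√14 (N = (√(-16 + 2) - 1)*(51 + 20) = (√(-14) - 1)*71 = (I*√14 - 1)*71 = (-1 + I*√14)*71 = -71 + 71*I*√14 ≈ -71.0 + 265.66*I)
-43*(-63 + N) = -43*(-63 + (-71 + 71*I*√14)) = -43*(-134 + 71*I*√14) = 5762 - 3053*I*√14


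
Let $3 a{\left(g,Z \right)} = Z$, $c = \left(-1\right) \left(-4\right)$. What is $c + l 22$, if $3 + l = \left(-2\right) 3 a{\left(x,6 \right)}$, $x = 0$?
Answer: $-326$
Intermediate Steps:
$c = 4$
$a{\left(g,Z \right)} = \frac{Z}{3}$
$l = -15$ ($l = -3 + \left(-2\right) 3 \cdot \frac{1}{3} \cdot 6 = -3 - 12 = -15$)
$c + l 22 = 4 - 330 = -326$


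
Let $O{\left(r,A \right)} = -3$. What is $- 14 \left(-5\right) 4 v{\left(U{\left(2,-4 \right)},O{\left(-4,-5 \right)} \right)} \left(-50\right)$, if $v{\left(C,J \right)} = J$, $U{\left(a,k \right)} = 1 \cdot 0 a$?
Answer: $42000$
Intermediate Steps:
$U{\left(a,k \right)} = 0$ ($U{\left(a,k \right)} = 0 a = 0$)
$- 14 \left(-5\right) 4 v{\left(U{\left(2,-4 \right)},O{\left(-4,-5 \right)} \right)} \left(-50\right) = - 14 \left(-5\right) 4 \left(-3\right) \left(-50\right) = - 14 \left(\left(-20\right) \left(-3\right)\right) \left(-50\right) = \left(-14\right) 60 \left(-50\right) = \left(-840\right) \left(-50\right) = 42000$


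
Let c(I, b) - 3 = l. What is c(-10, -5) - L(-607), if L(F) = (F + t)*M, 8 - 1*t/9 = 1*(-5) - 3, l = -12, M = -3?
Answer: -1398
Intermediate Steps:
c(I, b) = -9 (c(I, b) = 3 - 12 = -9)
t = 144 (t = 72 - 9*(1*(-5) - 3) = 72 - 9*(-5 - 3) = 72 - 9*(-8) = 72 + 72 = 144)
L(F) = -432 - 3*F (L(F) = (F + 144)*(-3) = (144 + F)*(-3) = -432 - 3*F)
c(-10, -5) - L(-607) = -9 - (-432 - 3*(-607)) = -9 - (-432 + 1821) = -9 - 1*1389 = -9 - 1389 = -1398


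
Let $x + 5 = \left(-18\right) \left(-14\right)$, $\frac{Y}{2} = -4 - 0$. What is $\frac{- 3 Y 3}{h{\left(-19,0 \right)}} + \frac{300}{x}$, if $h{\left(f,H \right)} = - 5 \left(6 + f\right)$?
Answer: $\frac{2868}{1235} \approx 2.3223$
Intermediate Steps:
$h{\left(f,H \right)} = -30 - 5 f$
$Y = -8$ ($Y = 2 \left(-4 - 0\right) = 2 \left(-4 + 0\right) = 2 \left(-4\right) = -8$)
$x = 247$ ($x = -5 - -252 = -5 + 252 = 247$)
$\frac{- 3 Y 3}{h{\left(-19,0 \right)}} + \frac{300}{x} = \frac{\left(-3\right) \left(-8\right) 3}{-30 - -95} + \frac{300}{247} = \frac{24 \cdot 3}{-30 + 95} + 300 \cdot \frac{1}{247} = \frac{72}{65} + \frac{300}{247} = \frac{2868}{1235}$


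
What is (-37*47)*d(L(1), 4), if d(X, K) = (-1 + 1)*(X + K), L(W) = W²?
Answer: 0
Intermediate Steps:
d(X, K) = 0 (d(X, K) = 0*(K + X) = 0)
(-37*47)*d(L(1), 4) = -37*47*0 = -1739*0 = 0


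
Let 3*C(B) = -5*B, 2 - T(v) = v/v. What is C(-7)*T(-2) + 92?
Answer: 311/3 ≈ 103.67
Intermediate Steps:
T(v) = 1 (T(v) = 2 - v/v = 2 - 1*1 = 2 - 1 = 1)
C(B) = -5*B/3 (C(B) = (-5*B)/3 = -5*B/3)
C(-7)*T(-2) + 92 = -5/3*(-7)*1 + 92 = (35/3)*1 + 92 = 35/3 + 92 = 311/3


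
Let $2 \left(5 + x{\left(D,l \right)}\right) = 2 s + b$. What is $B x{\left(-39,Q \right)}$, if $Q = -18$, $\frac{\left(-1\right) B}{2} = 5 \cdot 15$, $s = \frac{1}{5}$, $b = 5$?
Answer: $345$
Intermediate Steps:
$s = \frac{1}{5} \approx 0.2$
$B = -150$ ($B = - 2 \cdot 5 \cdot 15 = \left(-2\right) 75 = -150$)
$x{\left(D,l \right)} = - \frac{23}{10}$ ($x{\left(D,l \right)} = -5 + \frac{2 \cdot \frac{1}{5} + 5}{2} = -5 + \frac{\frac{2}{5} + 5}{2} = -5 + \frac{1}{2} \cdot \frac{27}{5} = -5 + \frac{27}{10} = - \frac{23}{10}$)
$B x{\left(-39,Q \right)} = \left(-150\right) \left(- \frac{23}{10}\right) = 345$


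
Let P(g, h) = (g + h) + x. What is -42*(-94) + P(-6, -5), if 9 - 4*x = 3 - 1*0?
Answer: 7877/2 ≈ 3938.5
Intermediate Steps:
x = 3/2 (x = 9/4 - (3 - 1*0)/4 = 9/4 - (3 + 0)/4 = 9/4 - ¼*3 = 9/4 - ¾ = 3/2 ≈ 1.5000)
P(g, h) = 3/2 + g + h (P(g, h) = (g + h) + 3/2 = 3/2 + g + h)
-42*(-94) + P(-6, -5) = -42*(-94) + (3/2 - 6 - 5) = 3948 - 19/2 = 7877/2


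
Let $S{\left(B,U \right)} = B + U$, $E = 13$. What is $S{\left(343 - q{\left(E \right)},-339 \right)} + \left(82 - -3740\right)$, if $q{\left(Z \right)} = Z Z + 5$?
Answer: $3652$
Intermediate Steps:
$q{\left(Z \right)} = 5 + Z^{2}$ ($q{\left(Z \right)} = Z^{2} + 5 = 5 + Z^{2}$)
$S{\left(343 - q{\left(E \right)},-339 \right)} + \left(82 - -3740\right) = \left(\left(343 - \left(5 + 13^{2}\right)\right) - 339\right) + \left(82 - -3740\right) = \left(\left(343 - \left(5 + 169\right)\right) - 339\right) + \left(82 + 3740\right) = \left(\left(343 - 174\right) - 339\right) + 3822 = \left(169 - 339\right) + 3822 = -170 + 3822 = 3652$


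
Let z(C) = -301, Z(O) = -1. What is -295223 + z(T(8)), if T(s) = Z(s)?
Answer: -295524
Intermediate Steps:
T(s) = -1
-295223 + z(T(8)) = -295223 - 301 = -295524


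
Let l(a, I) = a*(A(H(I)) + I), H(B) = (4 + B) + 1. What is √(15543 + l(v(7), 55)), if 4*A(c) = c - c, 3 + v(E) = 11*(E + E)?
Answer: 2*√5962 ≈ 154.43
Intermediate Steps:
H(B) = 5 + B
v(E) = -3 + 22*E (v(E) = -3 + 11*(E + E) = -3 + 11*(2*E) = -3 + 22*E)
A(c) = 0 (A(c) = (c - c)/4 = (¼)*0 = 0)
l(a, I) = I*a (l(a, I) = a*(0 + I) = a*I = I*a)
√(15543 + l(v(7), 55)) = √(15543 + 55*(-3 + 22*7)) = √(15543 + 55*(-3 + 154)) = √(15543 + 55*151) = √(15543 + 8305) = √23848 = 2*√5962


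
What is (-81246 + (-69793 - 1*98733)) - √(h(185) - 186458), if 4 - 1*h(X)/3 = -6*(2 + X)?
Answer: -249772 - 2*I*√45770 ≈ -2.4977e+5 - 427.88*I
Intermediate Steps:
h(X) = 48 + 18*X (h(X) = 12 - (-18)*(2 + X) = 12 - 3*(-12 - 6*X) = 12 + (36 + 18*X) = 48 + 18*X)
(-81246 + (-69793 - 1*98733)) - √(h(185) - 186458) = (-81246 + (-69793 - 1*98733)) - √((48 + 18*185) - 186458) = (-81246 + (-69793 - 98733)) - √((48 + 3330) - 186458) = (-81246 - 168526) - √(3378 - 186458) = -249772 - √(-183080) = -249772 - 2*I*√45770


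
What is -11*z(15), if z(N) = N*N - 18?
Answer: -2277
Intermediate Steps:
z(N) = -18 + N² (z(N) = N² - 18 = -18 + N²)
-11*z(15) = -11*(-18 + 15²) = -11*(-18 + 225) = -11*207 = -2277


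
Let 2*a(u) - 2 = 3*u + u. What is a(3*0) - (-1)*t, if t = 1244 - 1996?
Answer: -751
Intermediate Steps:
a(u) = 1 + 2*u (a(u) = 1 + (3*u + u)/2 = 1 + (4*u)/2 = 1 + 2*u)
t = -752
a(3*0) - (-1)*t = (1 + 2*(3*0)) - (-1)*(-752) = (1 + 2*0) - 1*752 = (1 + 0) - 752 = 1 - 752 = -751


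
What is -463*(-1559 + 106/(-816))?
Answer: 294525875/408 ≈ 7.2188e+5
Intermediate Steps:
-463*(-1559 + 106/(-816)) = -463*(-1559 + 106*(-1/816)) = -463*(-1559 - 53/408) = -463*(-636125/408) = 294525875/408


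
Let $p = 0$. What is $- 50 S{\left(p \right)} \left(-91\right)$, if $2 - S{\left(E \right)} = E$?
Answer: $9100$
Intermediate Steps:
$S{\left(E \right)} = 2 - E$
$- 50 S{\left(p \right)} \left(-91\right) = - 50 \left(2 - 0\right) \left(-91\right) = - 50 \left(2 + 0\right) \left(-91\right) = \left(-50\right) 2 \left(-91\right) = \left(-100\right) \left(-91\right) = 9100$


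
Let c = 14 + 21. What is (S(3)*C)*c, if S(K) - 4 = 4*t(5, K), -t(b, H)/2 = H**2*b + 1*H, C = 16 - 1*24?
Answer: 106400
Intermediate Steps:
C = -8 (C = 16 - 24 = -8)
t(b, H) = -2*H - 2*b*H**2 (t(b, H) = -2*(H**2*b + 1*H) = -2*(b*H**2 + H) = -2*(H + b*H**2) = -2*H - 2*b*H**2)
S(K) = 4 - 8*K*(1 + 5*K) (S(K) = 4 + 4*(-2*K*(1 + K*5)) = 4 + 4*(-2*K*(1 + 5*K)) = 4 - 8*K*(1 + 5*K))
c = 35
(S(3)*C)*c = ((4 - 40*3**2 - 8*3)*(-8))*35 = ((4 - 40*9 - 24)*(-8))*35 = ((4 - 360 - 24)*(-8))*35 = -380*(-8)*35 = 3040*35 = 106400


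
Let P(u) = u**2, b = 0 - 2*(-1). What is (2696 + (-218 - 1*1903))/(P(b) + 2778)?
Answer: 575/2782 ≈ 0.20669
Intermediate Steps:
b = 2 (b = 0 + 2 = 2)
(2696 + (-218 - 1*1903))/(P(b) + 2778) = (2696 + (-218 - 1*1903))/(2**2 + 2778) = (2696 + (-218 - 1903))/(4 + 2778) = (2696 - 2121)/2782 = 575*(1/2782) = 575/2782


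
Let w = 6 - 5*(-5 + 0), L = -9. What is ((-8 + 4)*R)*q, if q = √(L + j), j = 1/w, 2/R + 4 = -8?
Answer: 2*I*√8618/93 ≈ 1.9964*I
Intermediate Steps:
w = 31 (w = 6 - 5*(-5) = 6 + 25 = 31)
R = -⅙ (R = 2/(-4 - 8) = 2/(-12) = 2*(-1/12) = -⅙ ≈ -0.16667)
j = 1/31 ≈ 0.032258
q = I*√8618/31 (q = √(-9 + 1/31) = √(-278/31) = I*√8618/31 ≈ 2.9946*I)
((-8 + 4)*R)*q = ((-8 + 4)*(-⅙))*(I*√8618/31) = (-4*(-⅙))*(I*√8618/31) = 2*(I*√8618/31)/3 = 2*I*√8618/93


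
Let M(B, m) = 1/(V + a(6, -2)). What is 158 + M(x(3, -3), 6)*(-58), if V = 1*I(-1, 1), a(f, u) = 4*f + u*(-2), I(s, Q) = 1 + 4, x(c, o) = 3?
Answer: 5156/33 ≈ 156.24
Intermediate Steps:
I(s, Q) = 5
a(f, u) = -2*u + 4*f (a(f, u) = 4*f - 2*u = -2*u + 4*f)
V = 5 (V = 1*5 = 5)
M(B, m) = 1/33 (M(B, m) = 1/(5 + (-2*(-2) + 4*6)) = 1/(5 + (4 + 24)) = 1/(5 + 28) = 1/33)
158 + M(x(3, -3), 6)*(-58) = 158 + (1/33)*(-58) = 158 - 58/33 = 5156/33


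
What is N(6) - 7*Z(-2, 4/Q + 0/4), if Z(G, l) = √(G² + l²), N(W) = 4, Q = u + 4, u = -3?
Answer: 4 - 14*√5 ≈ -27.305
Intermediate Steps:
Q = 1 (Q = -3 + 4 = 1)
N(6) - 7*Z(-2, 4/Q + 0/4) = 4 - 7*√((-2)² + (4/1 + 0/4)²) = 4 - 7*√(4 + (4*1 + 0*(¼))²) = 4 - 7*√(4 + (4 + 0)²) = 4 - 7*√(4 + 4²) = 4 - 7*√(4 + 16) = 4 - 14*√5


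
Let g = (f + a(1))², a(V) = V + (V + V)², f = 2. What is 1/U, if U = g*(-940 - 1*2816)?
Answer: -1/184044 ≈ -5.4335e-6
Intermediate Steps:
a(V) = V + 4*V² (a(V) = V + (2*V)² = V + 4*V²)
g = 49 (g = (2 + 1*(1 + 4*1))² = (2 + 1*(1 + 4))² = (2 + 1*5)² = (2 + 5)² = 7² = 49)
U = -184044 (U = 49*(-940 - 1*2816) = 49*(-940 - 2816) = 49*(-3756) = -184044)
1/U = 1/(-184044) = -1/184044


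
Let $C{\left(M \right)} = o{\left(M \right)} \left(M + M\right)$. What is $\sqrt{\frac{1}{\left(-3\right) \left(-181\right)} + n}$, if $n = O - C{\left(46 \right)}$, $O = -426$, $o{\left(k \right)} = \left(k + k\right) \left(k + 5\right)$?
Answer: $\frac{i \sqrt{127401303867}}{543} \approx 657.34 i$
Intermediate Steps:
$o{\left(k \right)} = 2 k \left(5 + k\right)$
$C{\left(M \right)} = 4 M^{2} \left(5 + M\right)$ ($C{\left(M \right)} = 2 M \left(5 + M\right) \left(M + M\right) = 2 M \left(5 + M\right) 2 M = 4 M^{2} \left(5 + M\right)$)
$n = -432090$ ($n = -426 - 4 \cdot 46^{2} \left(5 + 46\right) = -426 - 4 \cdot 2116 \cdot 51 = -426 - 431664 = -432090$)
$\sqrt{\frac{1}{\left(-3\right) \left(-181\right)} + n} = \sqrt{\frac{1}{\left(-3\right) \left(-181\right)} - 432090} = \sqrt{\frac{1}{543} - 432090} = \sqrt{- \frac{234624869}{543}} = \frac{i \sqrt{127401303867}}{543}$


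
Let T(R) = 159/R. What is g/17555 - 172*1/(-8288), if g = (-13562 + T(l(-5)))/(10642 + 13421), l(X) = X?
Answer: 90680750707/4376332997400 ≈ 0.020721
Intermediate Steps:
g = -67969/120315 (g = (-13562 + 159/(-5))/(10642 + 13421) = (-13562 + 159*(-⅕))/24063 = (-13562 - 159/5)*(1/24063) = -67969/5*1/24063 = -67969/120315 ≈ -0.56493)
g/17555 - 172*1/(-8288) = -67969/120315/17555 - 172*1/(-8288) = -67969/120315*1/17555 - 172*(-1/8288) = -67969/2112129825 + 43/2072 = 90680750707/4376332997400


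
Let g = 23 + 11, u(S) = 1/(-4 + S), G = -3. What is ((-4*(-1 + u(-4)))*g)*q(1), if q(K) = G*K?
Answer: -459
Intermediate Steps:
q(K) = -3*K
g = 34
((-4*(-1 + u(-4)))*g)*q(1) = (-4*(-1 + 1/(-4 - 4))*34)*(-3*1) = (-4*(-1 + 1/(-8))*34)*(-3) = (-4*(-1 - 1/8)*34)*(-3) = (-4*(-9/8)*34)*(-3) = ((9/2)*34)*(-3) = 153*(-3) = -459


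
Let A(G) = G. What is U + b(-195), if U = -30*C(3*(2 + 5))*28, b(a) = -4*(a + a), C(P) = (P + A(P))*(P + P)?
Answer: -1480200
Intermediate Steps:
C(P) = 4*P² (C(P) = (P + P)*(P + P) = (2*P)*(2*P) = 4*P²)
b(a) = -8*a
U = -1481760 (U = -120*(3*(2 + 5))²*28 = -120*(3*7)²*28 = -120*21²*28 = -120*441*28 = -30*1764*28 = -52920*28 = -1481760)
U + b(-195) = -1481760 - 8*(-195) = -1481760 + 1560 = -1480200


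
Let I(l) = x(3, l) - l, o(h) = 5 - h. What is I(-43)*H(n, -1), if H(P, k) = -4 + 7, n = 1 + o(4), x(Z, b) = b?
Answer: 0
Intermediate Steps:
n = 2 (n = 1 + (5 - 1*4) = 1 + (5 - 4) = 1 + 1 = 2)
H(P, k) = 3
I(l) = 0 (I(l) = l - l = 0)
I(-43)*H(n, -1) = 0*3 = 0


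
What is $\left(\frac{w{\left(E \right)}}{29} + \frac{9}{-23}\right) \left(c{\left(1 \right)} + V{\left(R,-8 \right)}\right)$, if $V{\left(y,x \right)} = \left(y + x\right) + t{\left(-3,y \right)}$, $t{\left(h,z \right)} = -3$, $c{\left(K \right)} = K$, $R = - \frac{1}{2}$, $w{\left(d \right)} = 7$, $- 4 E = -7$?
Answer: $\frac{1050}{667} \approx 1.5742$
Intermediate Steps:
$E = \frac{7}{4}$ ($E = \left(- \frac{1}{4}\right) \left(-7\right) = \frac{7}{4} \approx 1.75$)
$R = - \frac{1}{2}$ ($R = \left(-1\right) \frac{1}{2} = - \frac{1}{2} \approx -0.5$)
$V{\left(y,x \right)} = -3 + x + y$ ($V{\left(y,x \right)} = \left(y + x\right) - 3 = \left(x + y\right) - 3 = -3 + x + y$)
$\left(\frac{w{\left(E \right)}}{29} + \frac{9}{-23}\right) \left(c{\left(1 \right)} + V{\left(R,-8 \right)}\right) = \left(\frac{7}{29} + \frac{9}{-23}\right) \left(1 - \frac{23}{2}\right) = \left(7 \cdot \frac{1}{29} + 9 \left(- \frac{1}{23}\right)\right) \left(1 - \frac{23}{2}\right) = \left(\frac{7}{29} - \frac{9}{23}\right) \left(- \frac{21}{2}\right) = \left(- \frac{100}{667}\right) \left(- \frac{21}{2}\right) = \frac{1050}{667}$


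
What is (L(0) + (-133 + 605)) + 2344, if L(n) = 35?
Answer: 2851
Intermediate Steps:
(L(0) + (-133 + 605)) + 2344 = (35 + (-133 + 605)) + 2344 = (35 + 472) + 2344 = 507 + 2344 = 2851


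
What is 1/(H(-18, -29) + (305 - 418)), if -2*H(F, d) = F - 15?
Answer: -2/193 ≈ -0.010363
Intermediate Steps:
H(F, d) = 15/2 - F/2 (H(F, d) = -(F - 15)/2 = -(-15 + F)/2 = 15/2 - F/2)
1/(H(-18, -29) + (305 - 418)) = 1/((15/2 - ½*(-18)) + (305 - 418)) = 1/((15/2 + 9) - 113) = 1/(33/2 - 113) = 1/(-193/2) = -2/193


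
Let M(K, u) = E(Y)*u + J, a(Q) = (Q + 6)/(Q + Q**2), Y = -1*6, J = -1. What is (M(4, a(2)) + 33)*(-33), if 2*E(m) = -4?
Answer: -968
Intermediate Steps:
Y = -6
a(Q) = (6 + Q)/(Q + Q**2)
E(m) = -2 (E(m) = (1/2)*(-4) = -2)
M(K, u) = -1 - 2*u (M(K, u) = -2*u - 1 = -1 - 2*u)
(M(4, a(2)) + 33)*(-33) = ((-1 - 2*(6 + 2)/(2*(1 + 2))) + 33)*(-33) = ((-1 - 8/3) + 33)*(-33) = (-11/3 + 33)*(-33) = (88/3)*(-33) = -968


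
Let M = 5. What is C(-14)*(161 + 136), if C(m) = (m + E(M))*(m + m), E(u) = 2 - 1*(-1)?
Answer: 91476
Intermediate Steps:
E(u) = 3 (E(u) = 2 + 1 = 3)
C(m) = 2*m*(3 + m) (C(m) = (m + 3)*(m + m) = (3 + m)*(2*m) = 2*m*(3 + m))
C(-14)*(161 + 136) = (2*(-14)*(3 - 14))*(161 + 136) = (2*(-14)*(-11))*297 = 308*297 = 91476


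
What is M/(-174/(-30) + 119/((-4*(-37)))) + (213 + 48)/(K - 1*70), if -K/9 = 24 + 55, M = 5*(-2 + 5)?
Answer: 2464531/1272249 ≈ 1.9371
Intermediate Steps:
M = 15 (M = 5*3 = 15)
K = -711 (K = -9*(24 + 55) = -9*79 = -711)
M/(-174/(-30) + 119/((-4*(-37)))) + (213 + 48)/(K - 1*70) = 15/(-174/(-30) + 119/((-4*(-37)))) + (213 + 48)/(-711 - 1*70) = 15/(-174*(-1/30) + 119/148) + 261/(-711 - 70) = 15/(29/5 + 119*(1/148)) + 261/(-781) = 15/(29/5 + 119/148) + 261*(-1/781) = 15/(4887/740) - 261/781 = 15*(740/4887) - 261/781 = 3700/1629 - 261/781 = 2464531/1272249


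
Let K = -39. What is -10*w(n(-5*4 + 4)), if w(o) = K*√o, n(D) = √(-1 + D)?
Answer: 390*17^(¼)*√I ≈ 559.97 + 559.97*I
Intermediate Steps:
w(o) = -39*√o
-10*w(n(-5*4 + 4)) = -(-390)*√(√(-1 + (-5*4 + 4))) = -(-390)*√(√(-1 + (-20 + 4))) = -(-390)*√(√(-1 - 16)) = -(-390)*√(√(-17)) = -(-390)*√(I*√17) = -(-390)*17^(¼)*√I = 390*17^(¼)*√I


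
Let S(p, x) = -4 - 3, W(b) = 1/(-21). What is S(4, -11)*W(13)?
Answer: ⅓ ≈ 0.33333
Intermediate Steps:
W(b) = -1/21
S(p, x) = -7
S(4, -11)*W(13) = -7*(-1/21) = ⅓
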